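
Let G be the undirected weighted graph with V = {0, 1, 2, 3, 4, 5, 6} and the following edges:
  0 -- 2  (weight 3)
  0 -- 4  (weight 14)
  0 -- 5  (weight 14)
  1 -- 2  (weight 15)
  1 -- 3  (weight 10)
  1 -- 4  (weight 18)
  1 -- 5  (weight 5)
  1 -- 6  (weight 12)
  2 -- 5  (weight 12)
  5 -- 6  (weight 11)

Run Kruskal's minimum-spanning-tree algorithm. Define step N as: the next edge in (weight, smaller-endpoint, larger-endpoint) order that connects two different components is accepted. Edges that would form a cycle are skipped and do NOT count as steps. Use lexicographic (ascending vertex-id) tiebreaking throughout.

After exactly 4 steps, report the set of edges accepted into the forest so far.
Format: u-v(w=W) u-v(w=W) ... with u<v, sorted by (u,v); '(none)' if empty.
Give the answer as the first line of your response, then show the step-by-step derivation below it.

0-2(w=3) 1-3(w=10) 1-5(w=5) 5-6(w=11)

step 1: add edge 0-2 (w=3); MST = {0-2(w=3)}
step 2: add edge 1-5 (w=5); MST = {0-2(w=3) 1-5(w=5)}
step 3: add edge 1-3 (w=10); MST = {0-2(w=3) 1-3(w=10) 1-5(w=5)}
step 4: add edge 5-6 (w=11); MST = {0-2(w=3) 1-3(w=10) 1-5(w=5) 5-6(w=11)}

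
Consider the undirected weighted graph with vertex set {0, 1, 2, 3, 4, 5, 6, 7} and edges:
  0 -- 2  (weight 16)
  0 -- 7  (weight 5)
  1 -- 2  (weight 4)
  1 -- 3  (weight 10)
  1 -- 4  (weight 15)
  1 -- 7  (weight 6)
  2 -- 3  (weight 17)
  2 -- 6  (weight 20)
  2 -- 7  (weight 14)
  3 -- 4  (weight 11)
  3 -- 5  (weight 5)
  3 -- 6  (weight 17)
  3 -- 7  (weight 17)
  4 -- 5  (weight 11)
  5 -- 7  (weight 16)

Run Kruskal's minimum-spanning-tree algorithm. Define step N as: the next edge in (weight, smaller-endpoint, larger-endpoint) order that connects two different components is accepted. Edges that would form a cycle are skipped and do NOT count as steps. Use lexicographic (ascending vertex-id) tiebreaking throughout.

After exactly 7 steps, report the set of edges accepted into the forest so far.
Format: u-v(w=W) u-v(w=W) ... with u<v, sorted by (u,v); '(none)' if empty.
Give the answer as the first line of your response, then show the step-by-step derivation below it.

0-7(w=5) 1-2(w=4) 1-3(w=10) 1-7(w=6) 3-4(w=11) 3-5(w=5) 3-6(w=17)

step 1: add edge 1-2 (w=4); MST = {1-2(w=4)}
step 2: add edge 0-7 (w=5); MST = {0-7(w=5) 1-2(w=4)}
step 3: add edge 3-5 (w=5); MST = {0-7(w=5) 1-2(w=4) 3-5(w=5)}
step 4: add edge 1-7 (w=6); MST = {0-7(w=5) 1-2(w=4) 1-7(w=6) 3-5(w=5)}
step 5: add edge 1-3 (w=10); MST = {0-7(w=5) 1-2(w=4) 1-3(w=10) 1-7(w=6) 3-5(w=5)}
step 6: add edge 3-4 (w=11); MST = {0-7(w=5) 1-2(w=4) 1-3(w=10) 1-7(w=6) 3-4(w=11) 3-5(w=5)}
step 7: add edge 3-6 (w=17); MST = {0-7(w=5) 1-2(w=4) 1-3(w=10) 1-7(w=6) 3-4(w=11) 3-5(w=5) 3-6(w=17)}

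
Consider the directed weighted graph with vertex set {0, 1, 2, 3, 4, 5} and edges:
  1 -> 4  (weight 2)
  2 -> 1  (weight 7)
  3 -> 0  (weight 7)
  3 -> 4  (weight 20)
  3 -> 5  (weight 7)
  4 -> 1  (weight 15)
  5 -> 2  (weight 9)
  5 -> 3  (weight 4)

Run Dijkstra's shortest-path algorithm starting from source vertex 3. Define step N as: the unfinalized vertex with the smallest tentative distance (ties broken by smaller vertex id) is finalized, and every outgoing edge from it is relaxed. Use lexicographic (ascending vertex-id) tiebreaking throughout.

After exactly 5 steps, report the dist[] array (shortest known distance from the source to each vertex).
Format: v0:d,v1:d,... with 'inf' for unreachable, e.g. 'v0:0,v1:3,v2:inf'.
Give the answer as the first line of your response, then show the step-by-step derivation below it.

v0:7,v1:23,v2:16,v3:0,v4:20,v5:7

step 1: dist = v0:7,v1:inf,v2:inf,v3:0,v4:20,v5:7
step 2: dist = v0:7,v1:inf,v2:inf,v3:0,v4:20,v5:7
step 3: dist = v0:7,v1:inf,v2:16,v3:0,v4:20,v5:7
step 4: dist = v0:7,v1:23,v2:16,v3:0,v4:20,v5:7
step 5: dist = v0:7,v1:23,v2:16,v3:0,v4:20,v5:7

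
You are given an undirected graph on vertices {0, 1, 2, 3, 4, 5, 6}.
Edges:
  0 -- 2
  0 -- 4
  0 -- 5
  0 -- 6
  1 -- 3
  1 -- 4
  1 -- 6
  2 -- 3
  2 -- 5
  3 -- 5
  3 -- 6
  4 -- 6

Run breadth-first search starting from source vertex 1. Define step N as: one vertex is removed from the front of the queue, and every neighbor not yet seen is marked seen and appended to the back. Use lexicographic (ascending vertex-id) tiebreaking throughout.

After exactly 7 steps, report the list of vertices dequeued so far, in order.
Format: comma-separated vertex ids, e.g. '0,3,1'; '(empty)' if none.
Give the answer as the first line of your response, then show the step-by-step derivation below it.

1,3,4,6,2,5,0

step 1: dequeue 1; queue=[3,4,6]; order=1
step 2: dequeue 3; queue=[4,6,2,5]; order=1,3
step 3: dequeue 4; queue=[6,2,5,0]; order=1,3,4
step 4: dequeue 6; queue=[2,5,0]; order=1,3,4,6
step 5: dequeue 2; queue=[5,0]; order=1,3,4,6,2
step 6: dequeue 5; queue=[0]; order=1,3,4,6,2,5
step 7: dequeue 0; queue=[(empty)]; order=1,3,4,6,2,5,0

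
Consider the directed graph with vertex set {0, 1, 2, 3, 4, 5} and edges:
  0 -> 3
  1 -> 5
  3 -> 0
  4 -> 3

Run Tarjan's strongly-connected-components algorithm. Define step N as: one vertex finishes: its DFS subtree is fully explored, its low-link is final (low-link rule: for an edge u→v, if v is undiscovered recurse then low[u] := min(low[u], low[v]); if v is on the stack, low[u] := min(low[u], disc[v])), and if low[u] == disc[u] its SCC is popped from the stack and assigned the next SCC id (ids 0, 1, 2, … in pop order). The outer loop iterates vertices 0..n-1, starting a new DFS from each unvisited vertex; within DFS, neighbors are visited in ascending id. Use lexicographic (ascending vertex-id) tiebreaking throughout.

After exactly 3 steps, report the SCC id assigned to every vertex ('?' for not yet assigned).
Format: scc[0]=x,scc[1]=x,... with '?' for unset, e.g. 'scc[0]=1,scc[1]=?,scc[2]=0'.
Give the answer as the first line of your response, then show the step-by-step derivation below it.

scc[0]=0,scc[1]=?,scc[2]=?,scc[3]=0,scc[4]=?,scc[5]=1

step 1: low=(low[0]=0,low[1]=?,low[2]=?,low[3]=0,low[4]=?,low[5]=?); scc=(scc[0]=?,scc[1]=?,scc[2]=?,scc[3]=?,scc[4]=?,scc[5]=?)
step 2: low=(low[0]=0,low[1]=?,low[2]=?,low[3]=0,low[4]=?,low[5]=?); scc=(scc[0]=0,scc[1]=?,scc[2]=?,scc[3]=0,scc[4]=?,scc[5]=?)
step 3: low=(low[0]=0,low[1]=2,low[2]=?,low[3]=0,low[4]=?,low[5]=3); scc=(scc[0]=0,scc[1]=?,scc[2]=?,scc[3]=0,scc[4]=?,scc[5]=1)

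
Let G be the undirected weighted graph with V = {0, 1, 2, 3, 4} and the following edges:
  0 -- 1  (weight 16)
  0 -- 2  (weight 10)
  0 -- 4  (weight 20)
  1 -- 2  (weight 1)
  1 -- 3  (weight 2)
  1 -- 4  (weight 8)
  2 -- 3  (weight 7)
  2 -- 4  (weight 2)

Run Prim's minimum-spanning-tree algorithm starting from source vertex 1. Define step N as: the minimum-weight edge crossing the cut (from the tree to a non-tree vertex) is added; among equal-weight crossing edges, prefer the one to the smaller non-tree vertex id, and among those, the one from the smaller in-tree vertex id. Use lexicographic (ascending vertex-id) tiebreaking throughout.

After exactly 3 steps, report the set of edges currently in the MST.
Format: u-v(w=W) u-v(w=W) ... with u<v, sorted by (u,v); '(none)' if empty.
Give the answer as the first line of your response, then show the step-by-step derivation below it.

1-2(w=1) 1-3(w=2) 2-4(w=2)

step 1: add edge 1-2 (w=1); MST = {1-2(w=1)}
step 2: add edge 1-3 (w=2); MST = {1-2(w=1) 1-3(w=2)}
step 3: add edge 2-4 (w=2); MST = {1-2(w=1) 1-3(w=2) 2-4(w=2)}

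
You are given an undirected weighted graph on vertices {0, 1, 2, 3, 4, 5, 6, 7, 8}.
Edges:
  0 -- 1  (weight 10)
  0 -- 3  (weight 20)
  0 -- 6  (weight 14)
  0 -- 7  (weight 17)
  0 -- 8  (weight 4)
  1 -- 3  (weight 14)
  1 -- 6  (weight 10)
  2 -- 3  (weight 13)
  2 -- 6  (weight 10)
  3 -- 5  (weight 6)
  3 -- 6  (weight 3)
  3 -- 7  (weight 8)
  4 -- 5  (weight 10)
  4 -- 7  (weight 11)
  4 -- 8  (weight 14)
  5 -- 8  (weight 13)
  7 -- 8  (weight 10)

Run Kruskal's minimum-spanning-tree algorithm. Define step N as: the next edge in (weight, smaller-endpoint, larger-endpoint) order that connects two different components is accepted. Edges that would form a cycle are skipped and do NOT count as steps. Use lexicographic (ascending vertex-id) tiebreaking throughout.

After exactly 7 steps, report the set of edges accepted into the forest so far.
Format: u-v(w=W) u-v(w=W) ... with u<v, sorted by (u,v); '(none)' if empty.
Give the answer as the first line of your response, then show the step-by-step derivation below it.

0-1(w=10) 0-8(w=4) 1-6(w=10) 2-6(w=10) 3-5(w=6) 3-6(w=3) 3-7(w=8)

step 1: add edge 3-6 (w=3); MST = {3-6(w=3)}
step 2: add edge 0-8 (w=4); MST = {0-8(w=4) 3-6(w=3)}
step 3: add edge 3-5 (w=6); MST = {0-8(w=4) 3-5(w=6) 3-6(w=3)}
step 4: add edge 3-7 (w=8); MST = {0-8(w=4) 3-5(w=6) 3-6(w=3) 3-7(w=8)}
step 5: add edge 0-1 (w=10); MST = {0-1(w=10) 0-8(w=4) 3-5(w=6) 3-6(w=3) 3-7(w=8)}
step 6: add edge 1-6 (w=10); MST = {0-1(w=10) 0-8(w=4) 1-6(w=10) 3-5(w=6) 3-6(w=3) 3-7(w=8)}
step 7: add edge 2-6 (w=10); MST = {0-1(w=10) 0-8(w=4) 1-6(w=10) 2-6(w=10) 3-5(w=6) 3-6(w=3) 3-7(w=8)}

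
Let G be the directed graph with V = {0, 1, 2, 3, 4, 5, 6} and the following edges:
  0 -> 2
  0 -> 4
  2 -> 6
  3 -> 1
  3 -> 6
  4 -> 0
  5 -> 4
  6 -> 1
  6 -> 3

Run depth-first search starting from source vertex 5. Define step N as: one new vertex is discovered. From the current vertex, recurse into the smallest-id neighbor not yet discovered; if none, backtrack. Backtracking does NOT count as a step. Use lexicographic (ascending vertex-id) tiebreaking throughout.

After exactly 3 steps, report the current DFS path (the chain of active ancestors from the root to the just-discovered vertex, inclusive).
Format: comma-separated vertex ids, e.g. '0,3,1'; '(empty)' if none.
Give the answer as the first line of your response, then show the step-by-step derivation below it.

5,4,0

step 1: discover 5; path=5; order=5
step 2: discover 4; path=5>4; order=5,4
step 3: discover 0; path=5>4>0; order=5,4,0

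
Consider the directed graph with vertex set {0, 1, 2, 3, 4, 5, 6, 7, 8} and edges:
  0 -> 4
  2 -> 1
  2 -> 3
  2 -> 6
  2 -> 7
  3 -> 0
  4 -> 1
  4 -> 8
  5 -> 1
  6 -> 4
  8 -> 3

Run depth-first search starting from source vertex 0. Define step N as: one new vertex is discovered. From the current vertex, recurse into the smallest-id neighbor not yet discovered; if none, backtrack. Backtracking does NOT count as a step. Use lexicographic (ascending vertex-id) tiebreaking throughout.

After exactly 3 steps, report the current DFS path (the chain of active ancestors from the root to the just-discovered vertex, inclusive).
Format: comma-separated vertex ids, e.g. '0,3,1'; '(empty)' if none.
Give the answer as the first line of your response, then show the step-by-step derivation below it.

0,4,1

step 1: discover 0; path=0; order=0
step 2: discover 4; path=0>4; order=0,4
step 3: discover 1; path=0>4>1; order=0,4,1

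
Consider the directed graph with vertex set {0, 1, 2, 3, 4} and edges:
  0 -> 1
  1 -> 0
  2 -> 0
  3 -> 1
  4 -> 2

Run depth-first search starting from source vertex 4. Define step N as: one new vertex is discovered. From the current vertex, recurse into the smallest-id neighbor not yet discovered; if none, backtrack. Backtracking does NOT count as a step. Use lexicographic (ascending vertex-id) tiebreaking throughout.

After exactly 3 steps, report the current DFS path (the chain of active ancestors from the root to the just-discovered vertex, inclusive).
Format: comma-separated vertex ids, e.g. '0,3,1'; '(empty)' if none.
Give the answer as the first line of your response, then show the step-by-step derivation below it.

4,2,0

step 1: discover 4; path=4; order=4
step 2: discover 2; path=4>2; order=4,2
step 3: discover 0; path=4>2>0; order=4,2,0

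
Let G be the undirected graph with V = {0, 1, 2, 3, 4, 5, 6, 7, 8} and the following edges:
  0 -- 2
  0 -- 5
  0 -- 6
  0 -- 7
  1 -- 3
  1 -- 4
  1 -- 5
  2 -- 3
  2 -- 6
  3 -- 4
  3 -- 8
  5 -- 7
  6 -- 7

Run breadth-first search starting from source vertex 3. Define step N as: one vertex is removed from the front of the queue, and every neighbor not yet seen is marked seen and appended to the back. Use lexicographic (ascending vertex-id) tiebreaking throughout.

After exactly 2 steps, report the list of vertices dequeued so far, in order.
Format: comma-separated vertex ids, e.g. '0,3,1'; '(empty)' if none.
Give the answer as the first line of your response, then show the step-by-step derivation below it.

3,1

step 1: dequeue 3; queue=[1,2,4,8]; order=3
step 2: dequeue 1; queue=[2,4,8,5]; order=3,1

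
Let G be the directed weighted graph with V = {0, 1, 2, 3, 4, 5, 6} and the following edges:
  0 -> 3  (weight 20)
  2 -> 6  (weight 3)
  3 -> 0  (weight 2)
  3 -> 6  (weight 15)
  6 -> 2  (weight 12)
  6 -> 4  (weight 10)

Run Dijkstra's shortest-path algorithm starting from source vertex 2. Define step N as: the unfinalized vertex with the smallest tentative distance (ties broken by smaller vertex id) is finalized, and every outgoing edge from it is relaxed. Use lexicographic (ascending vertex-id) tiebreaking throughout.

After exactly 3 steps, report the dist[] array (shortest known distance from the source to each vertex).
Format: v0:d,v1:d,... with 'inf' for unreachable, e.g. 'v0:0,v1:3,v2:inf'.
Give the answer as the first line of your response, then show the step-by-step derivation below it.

v0:inf,v1:inf,v2:0,v3:inf,v4:13,v5:inf,v6:3

step 1: dist = v0:inf,v1:inf,v2:0,v3:inf,v4:inf,v5:inf,v6:3
step 2: dist = v0:inf,v1:inf,v2:0,v3:inf,v4:13,v5:inf,v6:3
step 3: dist = v0:inf,v1:inf,v2:0,v3:inf,v4:13,v5:inf,v6:3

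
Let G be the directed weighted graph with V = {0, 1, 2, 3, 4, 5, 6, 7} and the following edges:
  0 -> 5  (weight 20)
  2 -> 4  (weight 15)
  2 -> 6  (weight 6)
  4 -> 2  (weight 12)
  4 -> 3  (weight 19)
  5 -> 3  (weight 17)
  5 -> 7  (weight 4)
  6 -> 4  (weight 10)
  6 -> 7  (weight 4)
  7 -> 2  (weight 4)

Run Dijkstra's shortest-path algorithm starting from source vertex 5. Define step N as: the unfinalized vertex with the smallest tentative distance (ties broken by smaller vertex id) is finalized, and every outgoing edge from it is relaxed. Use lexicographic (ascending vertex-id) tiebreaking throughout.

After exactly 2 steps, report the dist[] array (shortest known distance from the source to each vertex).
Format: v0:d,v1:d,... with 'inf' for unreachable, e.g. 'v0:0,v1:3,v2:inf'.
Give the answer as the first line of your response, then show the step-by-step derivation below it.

v0:inf,v1:inf,v2:8,v3:17,v4:inf,v5:0,v6:inf,v7:4

step 1: dist = v0:inf,v1:inf,v2:inf,v3:17,v4:inf,v5:0,v6:inf,v7:4
step 2: dist = v0:inf,v1:inf,v2:8,v3:17,v4:inf,v5:0,v6:inf,v7:4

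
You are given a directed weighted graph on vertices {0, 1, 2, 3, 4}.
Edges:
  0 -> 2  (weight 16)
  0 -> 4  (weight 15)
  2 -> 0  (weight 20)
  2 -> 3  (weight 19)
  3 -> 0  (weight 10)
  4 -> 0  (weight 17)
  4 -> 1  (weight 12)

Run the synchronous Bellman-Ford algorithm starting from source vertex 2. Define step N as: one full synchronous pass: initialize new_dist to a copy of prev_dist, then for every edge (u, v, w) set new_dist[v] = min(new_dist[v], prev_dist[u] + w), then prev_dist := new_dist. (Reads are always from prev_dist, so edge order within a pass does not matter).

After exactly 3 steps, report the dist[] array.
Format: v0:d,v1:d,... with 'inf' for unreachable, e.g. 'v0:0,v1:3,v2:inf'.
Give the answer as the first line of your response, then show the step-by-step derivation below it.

v0:20,v1:47,v2:0,v3:19,v4:35

step 1: dist = v0:20,v1:inf,v2:0,v3:19,v4:inf
step 2: dist = v0:20,v1:inf,v2:0,v3:19,v4:35
step 3: dist = v0:20,v1:47,v2:0,v3:19,v4:35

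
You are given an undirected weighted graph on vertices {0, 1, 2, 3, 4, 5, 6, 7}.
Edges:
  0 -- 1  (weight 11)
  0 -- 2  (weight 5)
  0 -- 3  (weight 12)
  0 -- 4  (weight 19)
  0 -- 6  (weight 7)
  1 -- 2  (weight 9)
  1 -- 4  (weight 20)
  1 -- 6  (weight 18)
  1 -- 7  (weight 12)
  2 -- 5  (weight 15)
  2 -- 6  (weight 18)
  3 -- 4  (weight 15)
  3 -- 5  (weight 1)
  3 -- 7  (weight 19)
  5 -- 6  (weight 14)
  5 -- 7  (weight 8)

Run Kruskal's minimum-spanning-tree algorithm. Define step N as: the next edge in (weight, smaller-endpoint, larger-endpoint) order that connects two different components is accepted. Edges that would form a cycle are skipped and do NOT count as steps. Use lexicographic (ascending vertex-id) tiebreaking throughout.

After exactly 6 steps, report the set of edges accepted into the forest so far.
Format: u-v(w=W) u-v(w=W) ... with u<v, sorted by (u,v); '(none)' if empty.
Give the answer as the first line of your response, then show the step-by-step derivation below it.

0-2(w=5) 0-3(w=12) 0-6(w=7) 1-2(w=9) 3-5(w=1) 5-7(w=8)

step 1: add edge 3-5 (w=1); MST = {3-5(w=1)}
step 2: add edge 0-2 (w=5); MST = {0-2(w=5) 3-5(w=1)}
step 3: add edge 0-6 (w=7); MST = {0-2(w=5) 0-6(w=7) 3-5(w=1)}
step 4: add edge 5-7 (w=8); MST = {0-2(w=5) 0-6(w=7) 3-5(w=1) 5-7(w=8)}
step 5: add edge 1-2 (w=9); MST = {0-2(w=5) 0-6(w=7) 1-2(w=9) 3-5(w=1) 5-7(w=8)}
step 6: add edge 0-3 (w=12); MST = {0-2(w=5) 0-3(w=12) 0-6(w=7) 1-2(w=9) 3-5(w=1) 5-7(w=8)}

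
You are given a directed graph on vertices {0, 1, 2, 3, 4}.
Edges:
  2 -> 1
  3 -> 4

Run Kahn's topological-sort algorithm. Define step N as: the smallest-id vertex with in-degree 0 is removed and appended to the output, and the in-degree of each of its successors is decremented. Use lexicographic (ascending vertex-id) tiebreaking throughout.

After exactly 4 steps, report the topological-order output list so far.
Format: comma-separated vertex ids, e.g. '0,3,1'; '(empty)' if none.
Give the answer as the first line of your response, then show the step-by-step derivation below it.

0,2,1,3

step 1: output 0; order=[0]; indeg=(0,1,0,0,1)
step 2: output 2; order=[0,2]; indeg=(0,0,0,0,1)
step 3: output 1; order=[0,2,1]; indeg=(0,0,0,0,1)
step 4: output 3; order=[0,2,1,3]; indeg=(0,0,0,0,0)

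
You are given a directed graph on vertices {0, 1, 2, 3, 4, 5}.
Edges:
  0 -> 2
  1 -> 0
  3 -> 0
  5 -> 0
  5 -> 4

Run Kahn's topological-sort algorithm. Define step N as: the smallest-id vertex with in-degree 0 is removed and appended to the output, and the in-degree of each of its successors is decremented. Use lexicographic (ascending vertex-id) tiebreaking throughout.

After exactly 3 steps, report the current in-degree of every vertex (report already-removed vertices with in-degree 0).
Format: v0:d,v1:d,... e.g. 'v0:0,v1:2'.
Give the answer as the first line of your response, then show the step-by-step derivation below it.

v0:0,v1:0,v2:1,v3:0,v4:0,v5:0

step 1: output 1; order=[1]; indeg=(2,0,1,0,1,0)
step 2: output 3; order=[1,3]; indeg=(1,0,1,0,1,0)
step 3: output 5; order=[1,3,5]; indeg=(0,0,1,0,0,0)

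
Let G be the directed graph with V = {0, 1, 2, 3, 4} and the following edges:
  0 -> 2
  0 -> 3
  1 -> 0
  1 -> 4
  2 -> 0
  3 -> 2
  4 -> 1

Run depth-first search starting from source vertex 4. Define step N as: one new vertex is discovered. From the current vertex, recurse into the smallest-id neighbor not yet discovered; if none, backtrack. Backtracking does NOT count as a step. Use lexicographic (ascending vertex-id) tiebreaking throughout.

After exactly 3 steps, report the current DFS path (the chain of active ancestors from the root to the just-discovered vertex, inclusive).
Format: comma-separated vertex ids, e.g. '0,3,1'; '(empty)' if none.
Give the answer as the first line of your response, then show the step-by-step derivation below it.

4,1,0

step 1: discover 4; path=4; order=4
step 2: discover 1; path=4>1; order=4,1
step 3: discover 0; path=4>1>0; order=4,1,0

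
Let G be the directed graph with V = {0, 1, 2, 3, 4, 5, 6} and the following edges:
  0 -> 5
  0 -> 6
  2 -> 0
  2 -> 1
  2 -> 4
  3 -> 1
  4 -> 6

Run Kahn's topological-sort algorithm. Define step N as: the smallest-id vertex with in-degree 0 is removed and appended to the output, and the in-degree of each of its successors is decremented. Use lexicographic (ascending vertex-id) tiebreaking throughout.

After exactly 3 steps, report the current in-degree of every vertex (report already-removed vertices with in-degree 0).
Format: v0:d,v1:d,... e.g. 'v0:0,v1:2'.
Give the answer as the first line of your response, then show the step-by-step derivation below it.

v0:0,v1:0,v2:0,v3:0,v4:0,v5:0,v6:1

step 1: output 2; order=[2]; indeg=(0,1,0,0,0,1,2)
step 2: output 0; order=[2,0]; indeg=(0,1,0,0,0,0,1)
step 3: output 3; order=[2,0,3]; indeg=(0,0,0,0,0,0,1)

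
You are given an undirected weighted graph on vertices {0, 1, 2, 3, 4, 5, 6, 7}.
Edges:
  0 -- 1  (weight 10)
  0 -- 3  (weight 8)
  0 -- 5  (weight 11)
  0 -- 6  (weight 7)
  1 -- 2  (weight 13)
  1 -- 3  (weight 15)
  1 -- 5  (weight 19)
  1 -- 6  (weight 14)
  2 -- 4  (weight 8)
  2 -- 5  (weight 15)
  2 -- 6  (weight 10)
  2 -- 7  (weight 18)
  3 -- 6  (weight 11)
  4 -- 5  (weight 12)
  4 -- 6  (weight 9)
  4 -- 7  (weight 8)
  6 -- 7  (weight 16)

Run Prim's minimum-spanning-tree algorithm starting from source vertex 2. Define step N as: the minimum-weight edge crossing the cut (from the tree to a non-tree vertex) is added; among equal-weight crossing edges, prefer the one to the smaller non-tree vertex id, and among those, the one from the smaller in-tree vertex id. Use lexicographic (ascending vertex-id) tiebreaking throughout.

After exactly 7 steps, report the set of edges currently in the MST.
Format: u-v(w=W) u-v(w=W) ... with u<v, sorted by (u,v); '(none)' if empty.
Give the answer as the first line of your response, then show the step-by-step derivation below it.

0-1(w=10) 0-3(w=8) 0-5(w=11) 0-6(w=7) 2-4(w=8) 4-6(w=9) 4-7(w=8)

step 1: add edge 2-4 (w=8); MST = {2-4(w=8)}
step 2: add edge 4-7 (w=8); MST = {2-4(w=8) 4-7(w=8)}
step 3: add edge 4-6 (w=9); MST = {2-4(w=8) 4-6(w=9) 4-7(w=8)}
step 4: add edge 0-6 (w=7); MST = {0-6(w=7) 2-4(w=8) 4-6(w=9) 4-7(w=8)}
step 5: add edge 0-3 (w=8); MST = {0-3(w=8) 0-6(w=7) 2-4(w=8) 4-6(w=9) 4-7(w=8)}
step 6: add edge 0-1 (w=10); MST = {0-1(w=10) 0-3(w=8) 0-6(w=7) 2-4(w=8) 4-6(w=9) 4-7(w=8)}
step 7: add edge 0-5 (w=11); MST = {0-1(w=10) 0-3(w=8) 0-5(w=11) 0-6(w=7) 2-4(w=8) 4-6(w=9) 4-7(w=8)}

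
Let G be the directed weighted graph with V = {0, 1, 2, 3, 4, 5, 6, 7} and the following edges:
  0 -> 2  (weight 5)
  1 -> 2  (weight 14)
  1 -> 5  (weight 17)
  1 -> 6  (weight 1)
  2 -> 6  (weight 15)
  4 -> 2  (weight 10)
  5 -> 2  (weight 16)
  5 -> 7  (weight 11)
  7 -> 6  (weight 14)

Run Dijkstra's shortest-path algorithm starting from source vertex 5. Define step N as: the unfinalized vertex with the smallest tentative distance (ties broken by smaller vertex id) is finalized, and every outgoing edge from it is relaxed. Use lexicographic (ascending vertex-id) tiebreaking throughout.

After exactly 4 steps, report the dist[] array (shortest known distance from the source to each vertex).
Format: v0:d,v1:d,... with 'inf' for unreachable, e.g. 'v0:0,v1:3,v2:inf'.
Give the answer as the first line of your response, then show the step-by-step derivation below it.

v0:inf,v1:inf,v2:16,v3:inf,v4:inf,v5:0,v6:25,v7:11

step 1: dist = v0:inf,v1:inf,v2:16,v3:inf,v4:inf,v5:0,v6:inf,v7:11
step 2: dist = v0:inf,v1:inf,v2:16,v3:inf,v4:inf,v5:0,v6:25,v7:11
step 3: dist = v0:inf,v1:inf,v2:16,v3:inf,v4:inf,v5:0,v6:25,v7:11
step 4: dist = v0:inf,v1:inf,v2:16,v3:inf,v4:inf,v5:0,v6:25,v7:11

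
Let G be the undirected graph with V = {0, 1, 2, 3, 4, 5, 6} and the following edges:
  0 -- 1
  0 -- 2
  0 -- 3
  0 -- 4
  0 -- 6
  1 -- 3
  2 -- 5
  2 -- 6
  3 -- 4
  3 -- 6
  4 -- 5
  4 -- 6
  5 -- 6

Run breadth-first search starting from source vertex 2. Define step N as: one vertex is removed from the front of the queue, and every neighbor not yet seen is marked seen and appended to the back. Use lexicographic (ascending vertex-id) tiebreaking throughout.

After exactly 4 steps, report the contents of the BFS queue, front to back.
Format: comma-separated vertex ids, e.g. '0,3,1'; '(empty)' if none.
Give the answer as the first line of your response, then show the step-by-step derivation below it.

1,3,4

step 1: dequeue 2; queue=[0,5,6]; order=2
step 2: dequeue 0; queue=[5,6,1,3,4]; order=2,0
step 3: dequeue 5; queue=[6,1,3,4]; order=2,0,5
step 4: dequeue 6; queue=[1,3,4]; order=2,0,5,6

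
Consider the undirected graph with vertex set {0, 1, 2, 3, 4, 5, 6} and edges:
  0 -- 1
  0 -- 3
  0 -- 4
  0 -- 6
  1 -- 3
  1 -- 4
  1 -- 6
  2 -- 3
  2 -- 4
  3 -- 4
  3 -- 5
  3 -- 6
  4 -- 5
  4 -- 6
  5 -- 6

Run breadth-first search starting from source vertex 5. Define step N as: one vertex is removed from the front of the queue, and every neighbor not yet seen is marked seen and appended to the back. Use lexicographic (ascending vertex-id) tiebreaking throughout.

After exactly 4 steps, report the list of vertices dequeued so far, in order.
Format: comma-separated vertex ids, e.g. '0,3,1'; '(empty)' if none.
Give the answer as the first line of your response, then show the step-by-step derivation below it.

5,3,4,6

step 1: dequeue 5; queue=[3,4,6]; order=5
step 2: dequeue 3; queue=[4,6,0,1,2]; order=5,3
step 3: dequeue 4; queue=[6,0,1,2]; order=5,3,4
step 4: dequeue 6; queue=[0,1,2]; order=5,3,4,6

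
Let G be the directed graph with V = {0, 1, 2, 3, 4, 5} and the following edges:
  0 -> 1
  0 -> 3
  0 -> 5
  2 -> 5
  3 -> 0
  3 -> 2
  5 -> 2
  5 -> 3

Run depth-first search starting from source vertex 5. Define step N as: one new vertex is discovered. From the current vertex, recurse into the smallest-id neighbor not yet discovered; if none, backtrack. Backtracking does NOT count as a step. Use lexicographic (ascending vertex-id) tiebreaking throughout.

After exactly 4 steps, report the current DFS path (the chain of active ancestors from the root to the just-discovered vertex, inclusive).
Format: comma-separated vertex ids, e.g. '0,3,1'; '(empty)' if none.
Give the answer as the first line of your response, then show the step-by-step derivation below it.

5,3,0

step 1: discover 5; path=5; order=5
step 2: discover 2; path=5>2; order=5,2
step 3: discover 3; path=5>3; order=5,2,3
step 4: discover 0; path=5>3>0; order=5,2,3,0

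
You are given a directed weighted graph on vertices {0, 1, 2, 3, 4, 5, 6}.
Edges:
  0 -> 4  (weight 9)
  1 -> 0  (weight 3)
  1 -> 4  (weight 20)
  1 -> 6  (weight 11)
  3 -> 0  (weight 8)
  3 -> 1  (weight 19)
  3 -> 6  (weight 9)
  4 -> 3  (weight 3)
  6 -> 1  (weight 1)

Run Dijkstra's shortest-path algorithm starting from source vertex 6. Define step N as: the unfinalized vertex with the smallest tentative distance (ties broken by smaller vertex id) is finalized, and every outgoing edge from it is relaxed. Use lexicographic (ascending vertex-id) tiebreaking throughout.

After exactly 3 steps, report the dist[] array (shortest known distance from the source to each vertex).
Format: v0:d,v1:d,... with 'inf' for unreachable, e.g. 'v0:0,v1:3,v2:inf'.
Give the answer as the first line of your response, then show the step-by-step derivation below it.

v0:4,v1:1,v2:inf,v3:inf,v4:13,v5:inf,v6:0

step 1: dist = v0:inf,v1:1,v2:inf,v3:inf,v4:inf,v5:inf,v6:0
step 2: dist = v0:4,v1:1,v2:inf,v3:inf,v4:21,v5:inf,v6:0
step 3: dist = v0:4,v1:1,v2:inf,v3:inf,v4:13,v5:inf,v6:0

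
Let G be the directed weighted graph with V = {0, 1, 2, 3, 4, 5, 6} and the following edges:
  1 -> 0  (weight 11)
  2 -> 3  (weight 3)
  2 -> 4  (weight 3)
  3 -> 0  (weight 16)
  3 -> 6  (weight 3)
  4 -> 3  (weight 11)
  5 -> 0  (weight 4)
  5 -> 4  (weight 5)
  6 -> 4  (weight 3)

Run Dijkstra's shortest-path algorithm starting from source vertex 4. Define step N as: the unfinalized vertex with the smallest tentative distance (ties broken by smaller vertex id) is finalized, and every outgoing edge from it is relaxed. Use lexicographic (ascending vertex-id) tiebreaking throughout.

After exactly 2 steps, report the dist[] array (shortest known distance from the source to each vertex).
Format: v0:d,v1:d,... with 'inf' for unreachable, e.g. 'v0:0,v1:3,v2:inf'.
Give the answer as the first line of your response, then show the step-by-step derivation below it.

v0:27,v1:inf,v2:inf,v3:11,v4:0,v5:inf,v6:14

step 1: dist = v0:inf,v1:inf,v2:inf,v3:11,v4:0,v5:inf,v6:inf
step 2: dist = v0:27,v1:inf,v2:inf,v3:11,v4:0,v5:inf,v6:14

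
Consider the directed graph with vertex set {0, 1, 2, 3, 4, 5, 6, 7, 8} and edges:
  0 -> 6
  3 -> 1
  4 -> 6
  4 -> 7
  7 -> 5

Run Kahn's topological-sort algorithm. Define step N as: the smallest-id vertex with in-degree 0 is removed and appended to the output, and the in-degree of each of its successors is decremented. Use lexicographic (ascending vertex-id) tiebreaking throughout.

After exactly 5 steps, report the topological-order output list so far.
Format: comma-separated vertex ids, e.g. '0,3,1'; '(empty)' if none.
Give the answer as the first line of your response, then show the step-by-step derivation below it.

0,2,3,1,4

step 1: output 0; order=[0]; indeg=(0,1,0,0,0,1,1,1,0)
step 2: output 2; order=[0,2]; indeg=(0,1,0,0,0,1,1,1,0)
step 3: output 3; order=[0,2,3]; indeg=(0,0,0,0,0,1,1,1,0)
step 4: output 1; order=[0,2,3,1]; indeg=(0,0,0,0,0,1,1,1,0)
step 5: output 4; order=[0,2,3,1,4]; indeg=(0,0,0,0,0,1,0,0,0)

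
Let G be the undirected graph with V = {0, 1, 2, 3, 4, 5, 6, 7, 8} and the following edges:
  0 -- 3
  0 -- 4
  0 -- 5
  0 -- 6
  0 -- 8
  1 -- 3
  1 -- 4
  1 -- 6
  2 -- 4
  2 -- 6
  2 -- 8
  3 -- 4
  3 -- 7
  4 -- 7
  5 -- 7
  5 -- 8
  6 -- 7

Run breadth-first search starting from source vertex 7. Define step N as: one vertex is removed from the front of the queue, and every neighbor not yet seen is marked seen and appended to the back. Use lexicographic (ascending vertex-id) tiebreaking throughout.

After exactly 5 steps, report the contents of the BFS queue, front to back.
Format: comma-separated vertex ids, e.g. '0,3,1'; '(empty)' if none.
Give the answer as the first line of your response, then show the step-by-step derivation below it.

0,1,2,8

step 1: dequeue 7; queue=[3,4,5,6]; order=7
step 2: dequeue 3; queue=[4,5,6,0,1]; order=7,3
step 3: dequeue 4; queue=[5,6,0,1,2]; order=7,3,4
step 4: dequeue 5; queue=[6,0,1,2,8]; order=7,3,4,5
step 5: dequeue 6; queue=[0,1,2,8]; order=7,3,4,5,6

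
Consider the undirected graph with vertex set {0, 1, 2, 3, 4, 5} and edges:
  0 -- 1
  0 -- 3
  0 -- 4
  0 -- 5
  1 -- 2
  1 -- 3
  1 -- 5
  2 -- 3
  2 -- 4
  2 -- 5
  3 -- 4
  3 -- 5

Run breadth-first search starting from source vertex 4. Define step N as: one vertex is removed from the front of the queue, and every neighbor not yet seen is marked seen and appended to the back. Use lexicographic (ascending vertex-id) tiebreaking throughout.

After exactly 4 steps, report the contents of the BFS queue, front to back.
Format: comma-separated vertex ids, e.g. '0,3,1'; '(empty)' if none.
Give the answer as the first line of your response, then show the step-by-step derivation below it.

1,5

step 1: dequeue 4; queue=[0,2,3]; order=4
step 2: dequeue 0; queue=[2,3,1,5]; order=4,0
step 3: dequeue 2; queue=[3,1,5]; order=4,0,2
step 4: dequeue 3; queue=[1,5]; order=4,0,2,3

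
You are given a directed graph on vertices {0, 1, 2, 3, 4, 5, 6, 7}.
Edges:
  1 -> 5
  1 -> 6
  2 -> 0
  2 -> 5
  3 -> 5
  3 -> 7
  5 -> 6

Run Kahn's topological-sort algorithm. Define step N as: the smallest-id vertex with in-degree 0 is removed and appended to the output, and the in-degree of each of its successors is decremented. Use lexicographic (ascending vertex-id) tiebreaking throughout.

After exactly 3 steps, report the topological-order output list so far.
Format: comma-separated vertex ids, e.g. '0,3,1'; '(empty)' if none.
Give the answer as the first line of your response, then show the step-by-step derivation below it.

1,2,0

step 1: output 1; order=[1]; indeg=(1,0,0,0,0,2,1,1)
step 2: output 2; order=[1,2]; indeg=(0,0,0,0,0,1,1,1)
step 3: output 0; order=[1,2,0]; indeg=(0,0,0,0,0,1,1,1)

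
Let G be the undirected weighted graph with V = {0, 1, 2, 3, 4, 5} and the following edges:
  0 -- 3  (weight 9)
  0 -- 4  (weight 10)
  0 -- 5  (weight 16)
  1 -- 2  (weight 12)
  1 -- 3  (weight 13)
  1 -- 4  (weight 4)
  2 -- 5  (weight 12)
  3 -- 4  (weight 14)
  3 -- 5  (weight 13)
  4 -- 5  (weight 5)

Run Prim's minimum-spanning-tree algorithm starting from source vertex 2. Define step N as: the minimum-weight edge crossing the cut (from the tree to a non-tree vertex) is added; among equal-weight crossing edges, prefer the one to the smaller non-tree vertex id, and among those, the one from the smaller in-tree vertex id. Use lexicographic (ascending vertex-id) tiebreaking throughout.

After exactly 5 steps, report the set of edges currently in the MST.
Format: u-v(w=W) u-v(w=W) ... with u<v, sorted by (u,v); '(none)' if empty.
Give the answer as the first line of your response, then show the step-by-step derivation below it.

0-3(w=9) 0-4(w=10) 1-2(w=12) 1-4(w=4) 4-5(w=5)

step 1: add edge 1-2 (w=12); MST = {1-2(w=12)}
step 2: add edge 1-4 (w=4); MST = {1-2(w=12) 1-4(w=4)}
step 3: add edge 4-5 (w=5); MST = {1-2(w=12) 1-4(w=4) 4-5(w=5)}
step 4: add edge 0-4 (w=10); MST = {0-4(w=10) 1-2(w=12) 1-4(w=4) 4-5(w=5)}
step 5: add edge 0-3 (w=9); MST = {0-3(w=9) 0-4(w=10) 1-2(w=12) 1-4(w=4) 4-5(w=5)}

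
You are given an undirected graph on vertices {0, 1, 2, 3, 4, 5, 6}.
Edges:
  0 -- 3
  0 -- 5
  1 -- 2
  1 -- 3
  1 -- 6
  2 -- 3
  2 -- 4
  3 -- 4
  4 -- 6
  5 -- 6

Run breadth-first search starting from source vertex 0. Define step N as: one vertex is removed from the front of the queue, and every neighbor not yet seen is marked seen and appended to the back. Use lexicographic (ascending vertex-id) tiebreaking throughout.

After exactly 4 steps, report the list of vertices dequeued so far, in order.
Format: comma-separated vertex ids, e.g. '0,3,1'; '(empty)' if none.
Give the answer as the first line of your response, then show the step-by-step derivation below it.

0,3,5,1

step 1: dequeue 0; queue=[3,5]; order=0
step 2: dequeue 3; queue=[5,1,2,4]; order=0,3
step 3: dequeue 5; queue=[1,2,4,6]; order=0,3,5
step 4: dequeue 1; queue=[2,4,6]; order=0,3,5,1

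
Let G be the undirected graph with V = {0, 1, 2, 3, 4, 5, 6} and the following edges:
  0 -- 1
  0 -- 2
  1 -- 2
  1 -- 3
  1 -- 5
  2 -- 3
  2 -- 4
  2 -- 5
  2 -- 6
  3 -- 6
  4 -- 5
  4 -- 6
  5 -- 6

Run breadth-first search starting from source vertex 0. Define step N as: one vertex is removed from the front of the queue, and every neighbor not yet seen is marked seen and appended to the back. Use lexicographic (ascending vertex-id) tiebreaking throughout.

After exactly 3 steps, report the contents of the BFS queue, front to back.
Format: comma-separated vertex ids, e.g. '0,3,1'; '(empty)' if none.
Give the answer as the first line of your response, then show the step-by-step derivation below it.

3,5,4,6

step 1: dequeue 0; queue=[1,2]; order=0
step 2: dequeue 1; queue=[2,3,5]; order=0,1
step 3: dequeue 2; queue=[3,5,4,6]; order=0,1,2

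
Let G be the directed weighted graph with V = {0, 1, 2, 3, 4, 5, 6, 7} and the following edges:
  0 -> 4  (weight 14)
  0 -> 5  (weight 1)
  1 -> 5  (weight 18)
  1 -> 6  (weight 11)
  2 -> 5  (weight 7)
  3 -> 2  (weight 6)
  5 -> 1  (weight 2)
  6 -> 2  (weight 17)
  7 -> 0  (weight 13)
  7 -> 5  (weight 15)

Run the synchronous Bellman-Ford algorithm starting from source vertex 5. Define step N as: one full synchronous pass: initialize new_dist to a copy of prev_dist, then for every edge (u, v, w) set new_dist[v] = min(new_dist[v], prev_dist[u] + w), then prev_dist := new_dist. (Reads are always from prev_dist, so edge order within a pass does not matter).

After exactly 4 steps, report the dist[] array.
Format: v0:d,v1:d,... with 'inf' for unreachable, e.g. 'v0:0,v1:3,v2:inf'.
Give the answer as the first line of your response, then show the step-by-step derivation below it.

v0:inf,v1:2,v2:30,v3:inf,v4:inf,v5:0,v6:13,v7:inf

step 1: dist = v0:inf,v1:2,v2:inf,v3:inf,v4:inf,v5:0,v6:inf,v7:inf
step 2: dist = v0:inf,v1:2,v2:inf,v3:inf,v4:inf,v5:0,v6:13,v7:inf
step 3: dist = v0:inf,v1:2,v2:30,v3:inf,v4:inf,v5:0,v6:13,v7:inf
step 4: dist = v0:inf,v1:2,v2:30,v3:inf,v4:inf,v5:0,v6:13,v7:inf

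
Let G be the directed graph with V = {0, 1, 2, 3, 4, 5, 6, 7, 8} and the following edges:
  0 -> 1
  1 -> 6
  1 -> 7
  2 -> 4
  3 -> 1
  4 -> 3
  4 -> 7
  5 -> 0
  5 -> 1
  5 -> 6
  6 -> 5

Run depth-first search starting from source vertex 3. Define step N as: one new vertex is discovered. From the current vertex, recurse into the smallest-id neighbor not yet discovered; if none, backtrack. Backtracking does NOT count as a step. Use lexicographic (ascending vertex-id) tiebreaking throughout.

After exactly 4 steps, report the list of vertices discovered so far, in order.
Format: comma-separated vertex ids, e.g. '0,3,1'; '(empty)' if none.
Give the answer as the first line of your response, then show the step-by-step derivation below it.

3,1,6,5

step 1: discover 3; path=3; order=3
step 2: discover 1; path=3>1; order=3,1
step 3: discover 6; path=3>1>6; order=3,1,6
step 4: discover 5; path=3>1>6>5; order=3,1,6,5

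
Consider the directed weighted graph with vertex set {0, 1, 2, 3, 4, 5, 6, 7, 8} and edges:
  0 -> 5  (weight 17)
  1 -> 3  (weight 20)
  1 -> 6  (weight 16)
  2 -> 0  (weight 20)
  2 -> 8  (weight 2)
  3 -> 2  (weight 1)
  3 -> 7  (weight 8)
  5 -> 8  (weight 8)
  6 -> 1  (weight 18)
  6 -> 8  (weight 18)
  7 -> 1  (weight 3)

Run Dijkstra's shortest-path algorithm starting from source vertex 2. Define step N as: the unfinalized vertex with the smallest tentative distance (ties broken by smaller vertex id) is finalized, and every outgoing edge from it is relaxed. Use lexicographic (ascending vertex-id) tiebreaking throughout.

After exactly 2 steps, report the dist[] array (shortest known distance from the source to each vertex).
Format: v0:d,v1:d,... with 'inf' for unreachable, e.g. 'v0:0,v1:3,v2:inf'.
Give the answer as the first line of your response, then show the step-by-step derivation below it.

v0:20,v1:inf,v2:0,v3:inf,v4:inf,v5:inf,v6:inf,v7:inf,v8:2

step 1: dist = v0:20,v1:inf,v2:0,v3:inf,v4:inf,v5:inf,v6:inf,v7:inf,v8:2
step 2: dist = v0:20,v1:inf,v2:0,v3:inf,v4:inf,v5:inf,v6:inf,v7:inf,v8:2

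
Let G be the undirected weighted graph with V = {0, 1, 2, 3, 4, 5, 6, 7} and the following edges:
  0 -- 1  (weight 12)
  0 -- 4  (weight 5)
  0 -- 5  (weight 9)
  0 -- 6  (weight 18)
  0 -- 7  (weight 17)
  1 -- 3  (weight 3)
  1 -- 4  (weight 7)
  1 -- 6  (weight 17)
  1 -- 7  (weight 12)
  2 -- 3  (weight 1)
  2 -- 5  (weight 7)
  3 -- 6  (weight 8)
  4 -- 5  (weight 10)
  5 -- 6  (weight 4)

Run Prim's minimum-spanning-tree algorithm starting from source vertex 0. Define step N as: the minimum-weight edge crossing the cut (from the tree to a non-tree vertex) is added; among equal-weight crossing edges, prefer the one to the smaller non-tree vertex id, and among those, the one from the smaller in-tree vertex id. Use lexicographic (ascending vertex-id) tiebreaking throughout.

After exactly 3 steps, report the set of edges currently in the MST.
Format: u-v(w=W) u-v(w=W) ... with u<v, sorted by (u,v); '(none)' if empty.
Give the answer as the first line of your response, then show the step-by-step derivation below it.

0-4(w=5) 1-3(w=3) 1-4(w=7)

step 1: add edge 0-4 (w=5); MST = {0-4(w=5)}
step 2: add edge 1-4 (w=7); MST = {0-4(w=5) 1-4(w=7)}
step 3: add edge 1-3 (w=3); MST = {0-4(w=5) 1-3(w=3) 1-4(w=7)}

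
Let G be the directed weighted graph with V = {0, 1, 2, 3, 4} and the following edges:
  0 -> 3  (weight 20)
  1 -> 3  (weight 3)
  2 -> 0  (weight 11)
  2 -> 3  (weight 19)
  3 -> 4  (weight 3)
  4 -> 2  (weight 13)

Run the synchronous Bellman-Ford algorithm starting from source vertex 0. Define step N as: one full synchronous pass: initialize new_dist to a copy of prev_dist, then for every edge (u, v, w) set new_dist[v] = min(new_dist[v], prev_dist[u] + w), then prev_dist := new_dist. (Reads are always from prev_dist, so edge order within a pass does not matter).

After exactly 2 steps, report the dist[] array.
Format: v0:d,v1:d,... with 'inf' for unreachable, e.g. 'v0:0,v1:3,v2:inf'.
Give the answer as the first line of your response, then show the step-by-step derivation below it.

v0:0,v1:inf,v2:inf,v3:20,v4:23

step 1: dist = v0:0,v1:inf,v2:inf,v3:20,v4:inf
step 2: dist = v0:0,v1:inf,v2:inf,v3:20,v4:23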